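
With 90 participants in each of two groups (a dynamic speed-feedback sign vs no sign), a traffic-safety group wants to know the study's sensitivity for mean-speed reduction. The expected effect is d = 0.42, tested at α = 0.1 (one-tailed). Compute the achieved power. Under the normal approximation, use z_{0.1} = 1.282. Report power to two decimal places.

power ≈ 0.94

For two equal groups, power = Φ(d·√(n/2) − z_{α}).
d·√(n/2) = 0.42 × √(90/2) = 0.42 × 6.708 = 2.817.
z_β = 2.817 − 1.282 = 1.535.
Power = Φ(1.535) = 0.938.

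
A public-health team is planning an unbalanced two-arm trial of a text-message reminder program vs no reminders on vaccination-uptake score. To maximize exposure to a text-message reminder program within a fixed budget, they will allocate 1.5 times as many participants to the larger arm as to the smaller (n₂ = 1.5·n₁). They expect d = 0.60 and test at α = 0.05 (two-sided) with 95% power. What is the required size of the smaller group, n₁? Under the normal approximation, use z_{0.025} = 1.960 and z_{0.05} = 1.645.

n₁ = 61

With allocation ratio k = n₂/n₁ = 1.5, Var(x̄₁−x̄₂) = σ²(1/n₁ + 1/(k·n₁)) = σ²·(k+1)/(k·n₁).
So n₁ = (1 + 1/k)·((z_{α/2} + z_β)/d)² = 1.667 × (3.605/0.60)².
n₁ = 1.667 × 36.10 = 60.2.
Round up: n₁ = 61, giving n₂ = ⌈1.5 × 61⌉ = ⌈91.5⌉ = 92.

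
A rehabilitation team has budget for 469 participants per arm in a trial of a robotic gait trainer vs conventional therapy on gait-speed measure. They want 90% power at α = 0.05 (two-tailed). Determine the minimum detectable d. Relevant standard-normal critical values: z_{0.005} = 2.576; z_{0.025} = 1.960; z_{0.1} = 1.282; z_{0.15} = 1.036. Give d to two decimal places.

For two independent groups of n = 469 each: d_min = (z_{α/2} + z_β)·√(2/n).
z-sum = 1.960 + 1.282 = 3.242.
d_min = 3.242 × √(2/469) = 3.242 × 0.0653 = 0.212.

d_min ≈ 0.21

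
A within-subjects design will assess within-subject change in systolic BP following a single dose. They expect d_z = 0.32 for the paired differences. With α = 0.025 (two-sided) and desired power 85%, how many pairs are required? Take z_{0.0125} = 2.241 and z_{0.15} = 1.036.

n = 105 pairs

For a paired (one-sample on differences) test: n = ((z_{α/2} + z_β) / d)².
z_{α/2} + z_β = 2.241 + 1.036 = 3.277.
n = (3.277 / 0.32)² = 10.241² = 104.87.
Round up.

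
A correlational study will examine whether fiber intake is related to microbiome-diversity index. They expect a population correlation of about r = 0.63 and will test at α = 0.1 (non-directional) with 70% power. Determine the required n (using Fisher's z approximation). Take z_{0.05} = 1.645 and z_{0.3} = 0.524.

n = 12

Fisher's z: C = ½·ln((1+r)/(1−r)) = ½·ln(4.4054) = 0.7414.
n = ((z_{α/2} + z_β)/C)² + 3.
(1.645 + 0.524) / 0.7414 = 2.169 / 0.7414 = 2.926.
n = 2.926² + 3 = 8.56 + 3 = 11.6.
Round up.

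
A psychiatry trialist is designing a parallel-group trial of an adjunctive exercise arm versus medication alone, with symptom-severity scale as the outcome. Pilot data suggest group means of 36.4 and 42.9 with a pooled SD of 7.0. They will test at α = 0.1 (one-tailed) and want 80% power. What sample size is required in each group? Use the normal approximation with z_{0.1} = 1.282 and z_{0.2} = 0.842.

n = 11 per group

Cohen's d = |M₁ − M₂| / SD_pooled = |36.4 − 42.9| / 7.0 = 6.5 / 7.0 = 0.929.
For two independent groups with equal n: n = 2·((z_{α} + z_β) / d)².
z_{α} + z_β = 1.282 + 0.842 = 2.124.
n = 2 × (2.124 / 0.929)² = 2 × 2.286² = 2 × 5.23 = 10.5.
Round up to the next whole participant.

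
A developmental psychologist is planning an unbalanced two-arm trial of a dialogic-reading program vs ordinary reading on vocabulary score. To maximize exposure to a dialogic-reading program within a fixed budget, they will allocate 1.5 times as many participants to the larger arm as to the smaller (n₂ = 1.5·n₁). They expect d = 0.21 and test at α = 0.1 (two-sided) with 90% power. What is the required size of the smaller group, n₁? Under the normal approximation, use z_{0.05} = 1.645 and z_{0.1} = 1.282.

With allocation ratio k = n₂/n₁ = 1.5, Var(x̄₁−x̄₂) = σ²(1/n₁ + 1/(k·n₁)) = σ²·(k+1)/(k·n₁).
So n₁ = (1 + 1/k)·((z_{α/2} + z_β)/d)² = 1.667 × (2.927/0.21)².
n₁ = 1.667 × 194.27 = 323.8.
Round up: n₁ = 324, giving n₂ = 1.5 × 324 = 486.

n₁ = 324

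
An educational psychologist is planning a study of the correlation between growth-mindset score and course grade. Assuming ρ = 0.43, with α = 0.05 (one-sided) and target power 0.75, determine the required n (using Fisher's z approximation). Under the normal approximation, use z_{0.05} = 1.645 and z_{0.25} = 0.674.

n = 29

Fisher's z: C = ½·ln((1+r)/(1−r)) = ½·ln(2.5088) = 0.4599.
n = ((z_{α} + z_β)/C)² + 3.
(1.645 + 0.674) / 0.4599 = 2.319 / 0.4599 = 5.042.
n = 5.042² + 3 = 25.43 + 3 = 28.4.
Round up.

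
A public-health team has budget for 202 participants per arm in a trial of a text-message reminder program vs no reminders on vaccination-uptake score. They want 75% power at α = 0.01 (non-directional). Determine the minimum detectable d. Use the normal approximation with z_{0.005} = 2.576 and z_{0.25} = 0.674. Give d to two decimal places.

d_min ≈ 0.32

For two independent groups of n = 202 each: d_min = (z_{α/2} + z_β)·√(2/n).
z-sum = 2.576 + 0.674 = 3.250.
d_min = 3.250 × √(2/202) = 3.250 × 0.0995 = 0.323.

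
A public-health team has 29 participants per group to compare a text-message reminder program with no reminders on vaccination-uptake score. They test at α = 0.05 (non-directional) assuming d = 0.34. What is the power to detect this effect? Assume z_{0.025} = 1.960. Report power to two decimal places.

power ≈ 0.25

For two equal groups, power = Φ(d·√(n/2) − z_{α/2}).
d·√(n/2) = 0.34 × √(29/2) = 0.34 × 3.808 = 1.295.
z_β = 1.295 − 1.960 = -0.665.
Power = Φ(-0.665) = 0.253.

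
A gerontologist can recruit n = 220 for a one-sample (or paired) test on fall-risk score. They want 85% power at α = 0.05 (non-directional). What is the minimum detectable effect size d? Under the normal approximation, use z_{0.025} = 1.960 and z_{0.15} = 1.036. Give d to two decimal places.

For a single sample (or paired design) of n = 220: d_min = (z_{α/2} + z_β)/√n.
z-sum = 1.960 + 1.036 = 2.996.
d_min = 2.996 / √220 = 2.996 / 14.832 = 0.202.

d_min ≈ 0.20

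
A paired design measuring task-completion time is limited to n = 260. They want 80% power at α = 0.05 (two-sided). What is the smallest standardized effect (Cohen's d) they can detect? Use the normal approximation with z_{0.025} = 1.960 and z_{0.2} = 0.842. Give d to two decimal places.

For a single sample (or paired design) of n = 260: d_min = (z_{α/2} + z_β)/√n.
z-sum = 1.960 + 0.842 = 2.802.
d_min = 2.802 / √260 = 2.802 / 16.125 = 0.174.

d_min ≈ 0.17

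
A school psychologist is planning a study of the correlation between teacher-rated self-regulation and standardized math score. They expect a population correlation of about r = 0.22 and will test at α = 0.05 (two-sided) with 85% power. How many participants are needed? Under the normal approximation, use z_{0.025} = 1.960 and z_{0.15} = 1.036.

n = 183

Fisher's z: C = ½·ln((1+r)/(1−r)) = ½·ln(1.5641) = 0.2237.
n = ((z_{α/2} + z_β)/C)² + 3.
(1.960 + 1.036) / 0.2237 = 2.996 / 0.2237 = 13.393.
n = 13.393² + 3 = 179.37 + 3 = 182.4.
Round up.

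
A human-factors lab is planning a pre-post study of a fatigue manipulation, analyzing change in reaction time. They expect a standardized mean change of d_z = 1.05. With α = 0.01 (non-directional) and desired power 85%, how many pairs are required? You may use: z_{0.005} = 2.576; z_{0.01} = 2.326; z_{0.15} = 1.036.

For a paired (one-sample on differences) test: n = ((z_{α/2} + z_β) / d)².
z_{α/2} + z_β = 2.576 + 1.036 = 3.612.
n = (3.612 / 1.05)² = 3.440² = 11.83.
Round up.

n = 12 pairs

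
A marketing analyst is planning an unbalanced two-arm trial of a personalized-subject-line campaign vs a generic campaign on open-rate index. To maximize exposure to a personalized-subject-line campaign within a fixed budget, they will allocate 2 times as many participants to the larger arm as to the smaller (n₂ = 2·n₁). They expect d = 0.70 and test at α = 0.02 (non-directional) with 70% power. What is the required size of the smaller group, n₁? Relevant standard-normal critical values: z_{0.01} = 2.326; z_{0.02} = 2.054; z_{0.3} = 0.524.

n₁ = 25

With allocation ratio k = n₂/n₁ = 2, Var(x̄₁−x̄₂) = σ²(1/n₁ + 1/(k·n₁)) = σ²·(k+1)/(k·n₁).
So n₁ = (1 + 1/k)·((z_{α/2} + z_β)/d)² = 1.500 × (2.850/0.70)².
n₁ = 1.500 × 16.58 = 24.9.
Round up: n₁ = 25, giving n₂ = 2 × 25 = 50.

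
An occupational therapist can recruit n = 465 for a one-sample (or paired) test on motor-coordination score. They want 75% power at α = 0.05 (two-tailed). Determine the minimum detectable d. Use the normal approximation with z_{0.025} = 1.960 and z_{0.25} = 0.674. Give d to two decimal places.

d_min ≈ 0.12

For a single sample (or paired design) of n = 465: d_min = (z_{α/2} + z_β)/√n.
z-sum = 1.960 + 0.674 = 2.634.
d_min = 2.634 / √465 = 2.634 / 21.564 = 0.122.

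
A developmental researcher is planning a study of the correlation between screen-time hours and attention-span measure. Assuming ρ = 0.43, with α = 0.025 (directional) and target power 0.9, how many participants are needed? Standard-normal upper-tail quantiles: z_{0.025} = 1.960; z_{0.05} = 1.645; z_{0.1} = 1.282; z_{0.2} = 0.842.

Fisher's z: C = ½·ln((1+r)/(1−r)) = ½·ln(2.5088) = 0.4599.
n = ((z_{α} + z_β)/C)² + 3.
(1.960 + 1.282) / 0.4599 = 3.242 / 0.4599 = 7.049.
n = 7.049² + 3 = 49.69 + 3 = 52.7.
Round up.

n = 53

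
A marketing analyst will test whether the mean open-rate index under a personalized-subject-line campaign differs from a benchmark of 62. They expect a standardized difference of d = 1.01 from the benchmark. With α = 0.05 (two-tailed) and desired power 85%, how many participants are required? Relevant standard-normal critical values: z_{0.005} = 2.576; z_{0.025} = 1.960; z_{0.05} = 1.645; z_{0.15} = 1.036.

For a one-sample test: n = ((z_{α/2} + z_β) / d)².
z_{α/2} + z_β = 1.960 + 1.036 = 2.996.
n = (2.996 / 1.01)² = 2.966² = 8.80.
Round up.

n = 9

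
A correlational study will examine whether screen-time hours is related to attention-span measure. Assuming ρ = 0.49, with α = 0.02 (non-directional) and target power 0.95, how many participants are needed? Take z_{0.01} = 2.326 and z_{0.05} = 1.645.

n = 58

Fisher's z: C = ½·ln((1+r)/(1−r)) = ½·ln(2.9216) = 0.5361.
n = ((z_{α/2} + z_β)/C)² + 3.
(2.326 + 1.645) / 0.5361 = 3.971 / 0.5361 = 7.407.
n = 7.407² + 3 = 54.87 + 3 = 57.9.
Round up.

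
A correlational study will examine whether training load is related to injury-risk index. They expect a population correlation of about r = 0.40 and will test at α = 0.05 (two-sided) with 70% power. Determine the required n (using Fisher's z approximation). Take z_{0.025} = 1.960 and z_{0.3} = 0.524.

Fisher's z: C = ½·ln((1+r)/(1−r)) = ½·ln(2.3333) = 0.4236.
n = ((z_{α/2} + z_β)/C)² + 3.
(1.960 + 0.524) / 0.4236 = 2.484 / 0.4236 = 5.864.
n = 5.864² + 3 = 34.39 + 3 = 37.4.
Round up.

n = 38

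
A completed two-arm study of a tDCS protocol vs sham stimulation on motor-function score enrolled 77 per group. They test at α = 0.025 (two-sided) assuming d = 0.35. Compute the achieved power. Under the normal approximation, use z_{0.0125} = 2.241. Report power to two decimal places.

For two equal groups, power = Φ(d·√(n/2) − z_{α/2}).
d·√(n/2) = 0.35 × √(77/2) = 0.35 × 6.205 = 2.172.
z_β = 2.172 − 2.241 = -0.069.
Power = Φ(-0.069) = 0.472.

power ≈ 0.47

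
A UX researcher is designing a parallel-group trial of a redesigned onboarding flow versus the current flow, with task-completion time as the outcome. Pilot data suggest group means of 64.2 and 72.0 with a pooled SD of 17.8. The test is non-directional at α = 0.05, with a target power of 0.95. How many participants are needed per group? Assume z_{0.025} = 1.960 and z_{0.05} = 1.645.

Cohen's d = |M₁ − M₂| / SD_pooled = |64.2 − 72.0| / 17.8 = 7.8 / 17.8 = 0.438.
For two independent groups with equal n: n = 2·((z_{α/2} + z_β) / d)².
z_{α/2} + z_β = 1.960 + 1.645 = 3.605.
n = 2 × (3.605 / 0.438)² = 2 × 8.231² = 2 × 67.74 = 135.5.
Round up to the next whole participant.

n = 136 per group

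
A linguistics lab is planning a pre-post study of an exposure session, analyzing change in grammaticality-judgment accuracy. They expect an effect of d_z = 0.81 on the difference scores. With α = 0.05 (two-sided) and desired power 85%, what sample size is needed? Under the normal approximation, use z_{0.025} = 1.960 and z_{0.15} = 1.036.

n = 14 pairs

For a paired (one-sample on differences) test: n = ((z_{α/2} + z_β) / d)².
z_{α/2} + z_β = 1.960 + 1.036 = 2.996.
n = (2.996 / 0.81)² = 3.699² = 13.68.
Round up.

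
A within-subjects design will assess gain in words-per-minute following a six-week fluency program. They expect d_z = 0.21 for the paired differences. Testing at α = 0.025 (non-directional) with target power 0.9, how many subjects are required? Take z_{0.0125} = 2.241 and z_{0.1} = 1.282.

n = 282 pairs

For a paired (one-sample on differences) test: n = ((z_{α/2} + z_β) / d)².
z_{α/2} + z_β = 2.241 + 1.282 = 3.523.
n = (3.523 / 0.21)² = 16.776² = 281.44.
Round up.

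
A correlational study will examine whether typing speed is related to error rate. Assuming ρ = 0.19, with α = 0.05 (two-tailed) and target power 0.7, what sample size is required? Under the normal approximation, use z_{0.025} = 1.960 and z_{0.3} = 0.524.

n = 170

Fisher's z: C = ½·ln((1+r)/(1−r)) = ½·ln(1.4691) = 0.1923.
n = ((z_{α/2} + z_β)/C)² + 3.
(1.960 + 0.524) / 0.1923 = 2.484 / 0.1923 = 12.917.
n = 12.917² + 3 = 166.86 + 3 = 169.9.
Round up.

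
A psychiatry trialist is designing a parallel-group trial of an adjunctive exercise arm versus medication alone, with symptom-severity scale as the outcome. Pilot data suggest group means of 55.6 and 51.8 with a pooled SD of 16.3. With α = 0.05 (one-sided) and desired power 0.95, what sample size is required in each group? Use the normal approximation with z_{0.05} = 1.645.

Cohen's d = |M₁ − M₂| / SD_pooled = |55.6 − 51.8| / 16.3 = 3.8 / 16.3 = 0.233.
For two independent groups with equal n: n = 2·((z_{α} + z_β) / d)².
z_{α} + z_β = 1.645 + 1.645 = 3.290.
n = 2 × (3.290 / 0.233)² = 2 × 14.120² = 2 × 199.38 = 398.8.
Round up to the next whole participant.

n = 399 per group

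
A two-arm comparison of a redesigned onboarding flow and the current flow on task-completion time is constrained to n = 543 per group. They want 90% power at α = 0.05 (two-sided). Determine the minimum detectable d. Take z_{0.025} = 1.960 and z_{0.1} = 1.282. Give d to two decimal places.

For two independent groups of n = 543 each: d_min = (z_{α/2} + z_β)·√(2/n).
z-sum = 1.960 + 1.282 = 3.242.
d_min = 3.242 × √(2/543) = 3.242 × 0.0607 = 0.197.

d_min ≈ 0.20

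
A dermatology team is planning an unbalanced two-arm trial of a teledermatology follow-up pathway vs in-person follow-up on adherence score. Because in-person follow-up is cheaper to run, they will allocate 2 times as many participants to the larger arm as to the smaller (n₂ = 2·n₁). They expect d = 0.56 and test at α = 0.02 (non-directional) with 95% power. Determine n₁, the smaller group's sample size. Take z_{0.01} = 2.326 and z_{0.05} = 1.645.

With allocation ratio k = n₂/n₁ = 2, Var(x̄₁−x̄₂) = σ²(1/n₁ + 1/(k·n₁)) = σ²·(k+1)/(k·n₁).
So n₁ = (1 + 1/k)·((z_{α/2} + z_β)/d)² = 1.500 × (3.971/0.56)².
n₁ = 1.500 × 50.28 = 75.4.
Round up: n₁ = 76, giving n₂ = 2 × 76 = 152.

n₁ = 76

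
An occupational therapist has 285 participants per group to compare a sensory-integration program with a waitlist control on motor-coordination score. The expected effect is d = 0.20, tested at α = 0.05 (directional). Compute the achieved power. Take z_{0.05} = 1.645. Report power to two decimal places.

power ≈ 0.77

For two equal groups, power = Φ(d·√(n/2) − z_{α}).
d·√(n/2) = 0.20 × √(285/2) = 0.20 × 11.937 = 2.387.
z_β = 2.387 − 1.645 = 0.742.
Power = Φ(0.742) = 0.771.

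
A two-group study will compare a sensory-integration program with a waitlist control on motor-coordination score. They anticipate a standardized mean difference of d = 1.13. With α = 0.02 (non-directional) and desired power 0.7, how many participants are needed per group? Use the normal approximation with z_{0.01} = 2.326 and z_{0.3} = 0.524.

n = 13 per group

For two independent groups with equal n: n = 2·((z_{α/2} + z_β) / d)².
z_{α/2} + z_β = 2.326 + 0.524 = 2.850.
n = 2 × (2.850 / 1.13)² = 2 × 2.522² = 2 × 6.36 = 12.7.
Round up to the next whole participant.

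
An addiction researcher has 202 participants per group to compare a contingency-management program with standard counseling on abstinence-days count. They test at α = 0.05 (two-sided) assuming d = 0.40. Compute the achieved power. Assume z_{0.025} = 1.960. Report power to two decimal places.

For two equal groups, power = Φ(d·√(n/2) − z_{α/2}).
d·√(n/2) = 0.40 × √(202/2) = 0.40 × 10.050 = 4.020.
z_β = 4.020 − 1.960 = 2.060.
Power = Φ(2.060) = 0.980.

power ≈ 0.98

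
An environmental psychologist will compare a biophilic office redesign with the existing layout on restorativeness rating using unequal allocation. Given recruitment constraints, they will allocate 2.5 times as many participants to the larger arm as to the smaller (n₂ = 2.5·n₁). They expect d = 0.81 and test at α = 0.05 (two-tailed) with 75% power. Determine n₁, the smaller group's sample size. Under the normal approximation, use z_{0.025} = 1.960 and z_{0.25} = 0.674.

With allocation ratio k = n₂/n₁ = 2.5, Var(x̄₁−x̄₂) = σ²(1/n₁ + 1/(k·n₁)) = σ²·(k+1)/(k·n₁).
So n₁ = (1 + 1/k)·((z_{α/2} + z_β)/d)² = 1.400 × (2.634/0.81)².
n₁ = 1.400 × 10.57 = 14.8.
Round up: n₁ = 15, giving n₂ = ⌈2.5 × 15⌉ = ⌈37.5⌉ = 38.

n₁ = 15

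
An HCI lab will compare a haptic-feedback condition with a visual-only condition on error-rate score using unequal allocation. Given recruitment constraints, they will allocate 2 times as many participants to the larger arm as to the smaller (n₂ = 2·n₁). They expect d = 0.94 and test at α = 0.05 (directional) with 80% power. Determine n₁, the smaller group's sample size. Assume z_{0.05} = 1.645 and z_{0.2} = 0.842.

With allocation ratio k = n₂/n₁ = 2, Var(x̄₁−x̄₂) = σ²(1/n₁ + 1/(k·n₁)) = σ²·(k+1)/(k·n₁).
So n₁ = (1 + 1/k)·((z_{α} + z_β)/d)² = 1.500 × (2.487/0.94)².
n₁ = 1.500 × 7.00 = 10.5.
Round up: n₁ = 11, giving n₂ = 2 × 11 = 22.

n₁ = 11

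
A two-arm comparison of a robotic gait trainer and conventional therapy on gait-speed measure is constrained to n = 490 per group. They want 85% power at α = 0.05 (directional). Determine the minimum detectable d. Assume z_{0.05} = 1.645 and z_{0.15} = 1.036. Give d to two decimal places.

For two independent groups of n = 490 each: d_min = (z_{α} + z_β)·√(2/n).
z-sum = 1.645 + 1.036 = 2.681.
d_min = 2.681 × √(2/490) = 2.681 × 0.0639 = 0.171.

d_min ≈ 0.17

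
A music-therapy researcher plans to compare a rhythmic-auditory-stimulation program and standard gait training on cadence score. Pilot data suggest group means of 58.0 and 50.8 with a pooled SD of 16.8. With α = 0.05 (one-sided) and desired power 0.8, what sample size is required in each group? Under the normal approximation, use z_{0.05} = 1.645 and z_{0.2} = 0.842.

Cohen's d = |M₁ − M₂| / SD_pooled = |58.0 − 50.8| / 16.8 = 7.2 / 16.8 = 0.429.
For two independent groups with equal n: n = 2·((z_{α} + z_β) / d)².
z_{α} + z_β = 1.645 + 0.842 = 2.487.
n = 2 × (2.487 / 0.429)² = 2 × 5.797² = 2 × 33.61 = 67.2.
Round up to the next whole participant.

n = 68 per group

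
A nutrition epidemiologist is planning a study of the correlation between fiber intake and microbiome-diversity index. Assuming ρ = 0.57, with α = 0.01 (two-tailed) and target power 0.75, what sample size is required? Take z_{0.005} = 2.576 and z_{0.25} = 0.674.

Fisher's z: C = ½·ln((1+r)/(1−r)) = ½·ln(3.6512) = 0.6475.
n = ((z_{α/2} + z_β)/C)² + 3.
(2.576 + 0.674) / 0.6475 = 3.250 / 0.6475 = 5.019.
n = 5.019² + 3 = 25.19 + 3 = 28.2.
Round up.

n = 29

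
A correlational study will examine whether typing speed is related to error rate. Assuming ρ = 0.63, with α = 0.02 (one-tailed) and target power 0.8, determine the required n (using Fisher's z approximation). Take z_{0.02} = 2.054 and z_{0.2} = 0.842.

n = 19

Fisher's z: C = ½·ln((1+r)/(1−r)) = ½·ln(4.4054) = 0.7414.
n = ((z_{α} + z_β)/C)² + 3.
(2.054 + 0.842) / 0.7414 = 2.896 / 0.7414 = 3.906.
n = 3.906² + 3 = 15.26 + 3 = 18.3.
Round up.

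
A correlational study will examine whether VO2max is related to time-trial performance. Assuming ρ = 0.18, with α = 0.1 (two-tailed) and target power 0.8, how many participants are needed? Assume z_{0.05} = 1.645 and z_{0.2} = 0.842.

n = 190

Fisher's z: C = ½·ln((1+r)/(1−r)) = ½·ln(1.4390) = 0.1820.
n = ((z_{α/2} + z_β)/C)² + 3.
(1.645 + 0.842) / 0.1820 = 2.487 / 0.1820 = 13.665.
n = 13.665² + 3 = 186.73 + 3 = 189.7.
Round up.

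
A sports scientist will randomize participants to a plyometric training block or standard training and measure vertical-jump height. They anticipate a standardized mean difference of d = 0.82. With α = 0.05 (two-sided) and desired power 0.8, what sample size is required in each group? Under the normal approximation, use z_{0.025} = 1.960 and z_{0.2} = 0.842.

n = 24 per group

For two independent groups with equal n: n = 2·((z_{α/2} + z_β) / d)².
z_{α/2} + z_β = 1.960 + 0.842 = 2.802.
n = 2 × (2.802 / 0.82)² = 2 × 3.417² = 2 × 11.68 = 23.4.
Round up to the next whole participant.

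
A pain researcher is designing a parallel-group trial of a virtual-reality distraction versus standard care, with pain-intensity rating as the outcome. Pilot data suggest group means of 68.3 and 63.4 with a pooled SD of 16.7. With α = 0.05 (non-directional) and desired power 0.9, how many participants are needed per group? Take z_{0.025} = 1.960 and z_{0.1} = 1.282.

Cohen's d = |M₁ − M₂| / SD_pooled = |68.3 − 63.4| / 16.7 = 4.9 / 16.7 = 0.293.
For two independent groups with equal n: n = 2·((z_{α/2} + z_β) / d)².
z_{α/2} + z_β = 1.960 + 1.282 = 3.242.
n = 2 × (3.242 / 0.293)² = 2 × 11.065² = 2 × 122.43 = 244.9.
Round up to the next whole participant.

n = 245 per group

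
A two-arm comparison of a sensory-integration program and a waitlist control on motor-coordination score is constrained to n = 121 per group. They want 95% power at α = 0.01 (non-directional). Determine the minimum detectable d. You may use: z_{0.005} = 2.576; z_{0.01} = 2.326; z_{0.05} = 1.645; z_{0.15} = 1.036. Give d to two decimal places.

d_min ≈ 0.54

For two independent groups of n = 121 each: d_min = (z_{α/2} + z_β)·√(2/n).
z-sum = 2.576 + 1.645 = 4.221.
d_min = 4.221 × √(2/121) = 4.221 × 0.1286 = 0.543.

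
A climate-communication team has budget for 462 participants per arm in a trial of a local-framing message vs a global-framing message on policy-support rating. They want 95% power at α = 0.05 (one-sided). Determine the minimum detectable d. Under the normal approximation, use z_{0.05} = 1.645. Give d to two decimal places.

For two independent groups of n = 462 each: d_min = (z_{α} + z_β)·√(2/n).
z-sum = 1.645 + 1.645 = 3.290.
d_min = 3.290 × √(2/462) = 3.290 × 0.0658 = 0.216.

d_min ≈ 0.22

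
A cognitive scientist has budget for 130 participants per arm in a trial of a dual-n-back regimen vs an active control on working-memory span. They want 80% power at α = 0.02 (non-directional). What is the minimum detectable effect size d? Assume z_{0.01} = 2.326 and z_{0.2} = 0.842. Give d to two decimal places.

d_min ≈ 0.39

For two independent groups of n = 130 each: d_min = (z_{α/2} + z_β)·√(2/n).
z-sum = 2.326 + 0.842 = 3.168.
d_min = 3.168 × √(2/130) = 3.168 × 0.1240 = 0.393.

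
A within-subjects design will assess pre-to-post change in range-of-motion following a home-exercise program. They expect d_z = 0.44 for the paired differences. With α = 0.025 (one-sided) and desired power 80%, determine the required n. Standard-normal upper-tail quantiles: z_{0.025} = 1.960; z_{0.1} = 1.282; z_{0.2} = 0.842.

n = 41 pairs

For a paired (one-sample on differences) test: n = ((z_{α} + z_β) / d)².
z_{α} + z_β = 1.960 + 0.842 = 2.802.
n = (2.802 / 0.44)² = 6.368² = 40.55.
Round up.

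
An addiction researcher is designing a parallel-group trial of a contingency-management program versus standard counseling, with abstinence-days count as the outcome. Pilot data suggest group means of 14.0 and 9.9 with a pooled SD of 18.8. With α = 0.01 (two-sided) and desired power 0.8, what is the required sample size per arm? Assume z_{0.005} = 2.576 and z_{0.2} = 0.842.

n = 492 per group

Cohen's d = |M₁ − M₂| / SD_pooled = |14.0 − 9.9| / 18.8 = 4.1 / 18.8 = 0.218.
For two independent groups with equal n: n = 2·((z_{α/2} + z_β) / d)².
z_{α/2} + z_β = 2.576 + 0.842 = 3.418.
n = 2 × (3.418 / 0.218)² = 2 × 15.679² = 2 × 245.83 = 491.7.
Round up to the next whole participant.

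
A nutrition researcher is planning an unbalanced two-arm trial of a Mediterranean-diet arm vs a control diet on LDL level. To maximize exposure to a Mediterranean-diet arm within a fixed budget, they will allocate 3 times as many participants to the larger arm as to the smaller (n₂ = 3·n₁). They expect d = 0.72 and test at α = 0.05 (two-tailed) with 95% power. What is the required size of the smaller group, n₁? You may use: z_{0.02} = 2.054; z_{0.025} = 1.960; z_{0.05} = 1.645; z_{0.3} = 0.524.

With allocation ratio k = n₂/n₁ = 3, Var(x̄₁−x̄₂) = σ²(1/n₁ + 1/(k·n₁)) = σ²·(k+1)/(k·n₁).
So n₁ = (1 + 1/k)·((z_{α/2} + z_β)/d)² = 1.333 × (3.605/0.72)².
n₁ = 1.333 × 25.07 = 33.4.
Round up: n₁ = 34, giving n₂ = 3 × 34 = 102.

n₁ = 34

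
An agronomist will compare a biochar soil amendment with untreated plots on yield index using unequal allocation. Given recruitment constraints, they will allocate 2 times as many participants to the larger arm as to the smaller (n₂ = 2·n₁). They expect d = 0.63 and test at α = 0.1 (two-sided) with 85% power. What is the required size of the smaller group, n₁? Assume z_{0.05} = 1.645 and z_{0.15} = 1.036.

With allocation ratio k = n₂/n₁ = 2, Var(x̄₁−x̄₂) = σ²(1/n₁ + 1/(k·n₁)) = σ²·(k+1)/(k·n₁).
So n₁ = (1 + 1/k)·((z_{α/2} + z_β)/d)² = 1.500 × (2.681/0.63)².
n₁ = 1.500 × 18.11 = 27.2.
Round up: n₁ = 28, giving n₂ = 2 × 28 = 56.

n₁ = 28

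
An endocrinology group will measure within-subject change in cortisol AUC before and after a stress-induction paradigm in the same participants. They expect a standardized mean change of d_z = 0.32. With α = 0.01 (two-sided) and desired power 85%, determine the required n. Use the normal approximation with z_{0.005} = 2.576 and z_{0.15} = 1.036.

n = 128 pairs

For a paired (one-sample on differences) test: n = ((z_{α/2} + z_β) / d)².
z_{α/2} + z_β = 2.576 + 1.036 = 3.612.
n = (3.612 / 0.32)² = 11.287² = 127.41.
Round up.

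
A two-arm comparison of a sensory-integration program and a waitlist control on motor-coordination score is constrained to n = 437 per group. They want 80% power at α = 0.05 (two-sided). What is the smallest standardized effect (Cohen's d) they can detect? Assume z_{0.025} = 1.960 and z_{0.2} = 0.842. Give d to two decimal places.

For two independent groups of n = 437 each: d_min = (z_{α/2} + z_β)·√(2/n).
z-sum = 1.960 + 0.842 = 2.802.
d_min = 2.802 × √(2/437) = 2.802 × 0.0677 = 0.190.

d_min ≈ 0.19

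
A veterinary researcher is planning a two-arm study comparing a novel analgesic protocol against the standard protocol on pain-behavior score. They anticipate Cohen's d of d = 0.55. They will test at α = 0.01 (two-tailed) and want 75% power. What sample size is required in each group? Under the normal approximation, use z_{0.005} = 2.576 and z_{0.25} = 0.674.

n = 70 per group

For two independent groups with equal n: n = 2·((z_{α/2} + z_β) / d)².
z_{α/2} + z_β = 2.576 + 0.674 = 3.250.
n = 2 × (3.250 / 0.55)² = 2 × 5.909² = 2 × 34.92 = 69.8.
Round up to the next whole participant.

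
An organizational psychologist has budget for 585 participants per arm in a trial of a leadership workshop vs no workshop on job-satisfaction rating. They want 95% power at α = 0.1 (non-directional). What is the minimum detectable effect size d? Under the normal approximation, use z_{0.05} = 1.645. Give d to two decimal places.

For two independent groups of n = 585 each: d_min = (z_{α/2} + z_β)·√(2/n).
z-sum = 1.645 + 1.645 = 3.290.
d_min = 3.290 × √(2/585) = 3.290 × 0.0585 = 0.192.

d_min ≈ 0.19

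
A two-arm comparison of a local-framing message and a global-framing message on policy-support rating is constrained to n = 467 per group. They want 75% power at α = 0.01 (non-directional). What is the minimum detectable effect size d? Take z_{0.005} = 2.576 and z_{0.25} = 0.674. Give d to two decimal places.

For two independent groups of n = 467 each: d_min = (z_{α/2} + z_β)·√(2/n).
z-sum = 2.576 + 0.674 = 3.250.
d_min = 3.250 × √(2/467) = 3.250 × 0.0654 = 0.213.

d_min ≈ 0.21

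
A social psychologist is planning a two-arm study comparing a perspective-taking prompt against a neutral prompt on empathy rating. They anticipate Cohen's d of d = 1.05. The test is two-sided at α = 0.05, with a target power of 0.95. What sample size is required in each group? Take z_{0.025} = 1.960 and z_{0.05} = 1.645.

n = 24 per group

For two independent groups with equal n: n = 2·((z_{α/2} + z_β) / d)².
z_{α/2} + z_β = 1.960 + 1.645 = 3.605.
n = 2 × (3.605 / 1.05)² = 2 × 3.433² = 2 × 11.79 = 23.6.
Round up to the next whole participant.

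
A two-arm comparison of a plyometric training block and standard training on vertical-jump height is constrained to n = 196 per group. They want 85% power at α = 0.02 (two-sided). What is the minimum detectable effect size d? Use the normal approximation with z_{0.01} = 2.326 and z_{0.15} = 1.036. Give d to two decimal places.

d_min ≈ 0.34

For two independent groups of n = 196 each: d_min = (z_{α/2} + z_β)·√(2/n).
z-sum = 2.326 + 1.036 = 3.362.
d_min = 3.362 × √(2/196) = 3.362 × 0.1010 = 0.340.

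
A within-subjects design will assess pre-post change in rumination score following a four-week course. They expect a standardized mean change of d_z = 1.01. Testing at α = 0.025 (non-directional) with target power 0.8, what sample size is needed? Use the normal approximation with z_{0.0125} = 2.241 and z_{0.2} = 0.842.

For a paired (one-sample on differences) test: n = ((z_{α/2} + z_β) / d)².
z_{α/2} + z_β = 2.241 + 0.842 = 3.083.
n = (3.083 / 1.01)² = 3.052² = 9.32.
Round up.

n = 10 pairs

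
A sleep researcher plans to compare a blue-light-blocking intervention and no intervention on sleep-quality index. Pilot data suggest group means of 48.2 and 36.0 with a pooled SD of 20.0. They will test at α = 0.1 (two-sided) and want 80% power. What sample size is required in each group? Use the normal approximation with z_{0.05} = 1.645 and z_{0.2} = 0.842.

n = 34 per group

Cohen's d = |M₁ − M₂| / SD_pooled = |48.2 − 36.0| / 20.0 = 12.2 / 20.0 = 0.610.
For two independent groups with equal n: n = 2·((z_{α/2} + z_β) / d)².
z_{α/2} + z_β = 1.645 + 0.842 = 2.487.
n = 2 × (2.487 / 0.610)² = 2 × 4.077² = 2 × 16.62 = 33.2.
Round up to the next whole participant.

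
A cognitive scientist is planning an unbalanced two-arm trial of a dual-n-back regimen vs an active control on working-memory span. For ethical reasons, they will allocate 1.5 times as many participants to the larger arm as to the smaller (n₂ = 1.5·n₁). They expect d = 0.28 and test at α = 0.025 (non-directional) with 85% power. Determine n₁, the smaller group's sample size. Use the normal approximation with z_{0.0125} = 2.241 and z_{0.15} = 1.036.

n₁ = 229

With allocation ratio k = n₂/n₁ = 1.5, Var(x̄₁−x̄₂) = σ²(1/n₁ + 1/(k·n₁)) = σ²·(k+1)/(k·n₁).
So n₁ = (1 + 1/k)·((z_{α/2} + z_β)/d)² = 1.667 × (3.277/0.28)².
n₁ = 1.667 × 136.97 = 228.3.
Round up: n₁ = 229, giving n₂ = ⌈1.5 × 229⌉ = ⌈343.5⌉ = 344.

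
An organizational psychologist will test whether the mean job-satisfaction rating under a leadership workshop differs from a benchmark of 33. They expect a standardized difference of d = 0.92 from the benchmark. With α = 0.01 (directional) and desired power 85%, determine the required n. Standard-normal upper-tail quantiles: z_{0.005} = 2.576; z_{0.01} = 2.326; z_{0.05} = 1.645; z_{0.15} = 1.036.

n = 14

For a one-sample test: n = ((z_{α} + z_β) / d)².
z_{α} + z_β = 2.326 + 1.036 = 3.362.
n = (3.362 / 0.92)² = 3.654² = 13.35.
Round up.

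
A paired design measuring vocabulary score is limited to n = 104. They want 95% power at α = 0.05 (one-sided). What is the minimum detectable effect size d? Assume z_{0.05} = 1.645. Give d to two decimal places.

d_min ≈ 0.32

For a single sample (or paired design) of n = 104: d_min = (z_{α} + z_β)/√n.
z-sum = 1.645 + 1.645 = 3.290.
d_min = 3.290 / √104 = 3.290 / 10.198 = 0.323.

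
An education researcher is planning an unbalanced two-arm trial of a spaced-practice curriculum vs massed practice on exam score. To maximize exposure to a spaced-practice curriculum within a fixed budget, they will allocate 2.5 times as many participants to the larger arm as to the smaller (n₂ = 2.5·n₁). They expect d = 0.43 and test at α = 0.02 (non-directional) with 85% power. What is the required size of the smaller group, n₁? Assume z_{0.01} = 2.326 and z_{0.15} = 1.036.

With allocation ratio k = n₂/n₁ = 2.5, Var(x̄₁−x̄₂) = σ²(1/n₁ + 1/(k·n₁)) = σ²·(k+1)/(k·n₁).
So n₁ = (1 + 1/k)·((z_{α/2} + z_β)/d)² = 1.400 × (3.362/0.43)².
n₁ = 1.400 × 61.13 = 85.6.
Round up: n₁ = 86, giving n₂ = 2.5 × 86 = 215.

n₁ = 86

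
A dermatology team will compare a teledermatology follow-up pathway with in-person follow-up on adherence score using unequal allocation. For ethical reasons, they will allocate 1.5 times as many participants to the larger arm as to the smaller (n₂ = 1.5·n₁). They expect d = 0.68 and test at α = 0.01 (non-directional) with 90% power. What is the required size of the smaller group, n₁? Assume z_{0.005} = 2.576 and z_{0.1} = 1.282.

With allocation ratio k = n₂/n₁ = 1.5, Var(x̄₁−x̄₂) = σ²(1/n₁ + 1/(k·n₁)) = σ²·(k+1)/(k·n₁).
So n₁ = (1 + 1/k)·((z_{α/2} + z_β)/d)² = 1.667 × (3.858/0.68)².
n₁ = 1.667 × 32.19 = 53.6.
Round up: n₁ = 54, giving n₂ = 1.5 × 54 = 81.

n₁ = 54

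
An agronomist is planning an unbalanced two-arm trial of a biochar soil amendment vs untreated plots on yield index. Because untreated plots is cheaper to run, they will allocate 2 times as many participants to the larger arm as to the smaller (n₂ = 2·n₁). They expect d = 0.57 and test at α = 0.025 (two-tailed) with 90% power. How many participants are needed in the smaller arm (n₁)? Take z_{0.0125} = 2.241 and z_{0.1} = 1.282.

n₁ = 58

With allocation ratio k = n₂/n₁ = 2, Var(x̄₁−x̄₂) = σ²(1/n₁ + 1/(k·n₁)) = σ²·(k+1)/(k·n₁).
So n₁ = (1 + 1/k)·((z_{α/2} + z_β)/d)² = 1.500 × (3.523/0.57)².
n₁ = 1.500 × 38.20 = 57.3.
Round up: n₁ = 58, giving n₂ = 2 × 58 = 116.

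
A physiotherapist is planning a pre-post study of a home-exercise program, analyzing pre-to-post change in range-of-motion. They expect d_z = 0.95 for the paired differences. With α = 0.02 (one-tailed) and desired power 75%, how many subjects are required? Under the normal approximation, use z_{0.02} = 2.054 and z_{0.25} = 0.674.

For a paired (one-sample on differences) test: n = ((z_{α} + z_β) / d)².
z_{α} + z_β = 2.054 + 0.674 = 2.728.
n = (2.728 / 0.95)² = 2.872² = 8.25.
Round up.

n = 9 pairs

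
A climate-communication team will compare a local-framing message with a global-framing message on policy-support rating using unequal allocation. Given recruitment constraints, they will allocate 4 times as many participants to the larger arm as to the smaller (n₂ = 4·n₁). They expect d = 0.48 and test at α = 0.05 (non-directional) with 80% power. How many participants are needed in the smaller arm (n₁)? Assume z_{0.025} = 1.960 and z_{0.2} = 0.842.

n₁ = 43

With allocation ratio k = n₂/n₁ = 4, Var(x̄₁−x̄₂) = σ²(1/n₁ + 1/(k·n₁)) = σ²·(k+1)/(k·n₁).
So n₁ = (1 + 1/k)·((z_{α/2} + z_β)/d)² = 1.250 × (2.802/0.48)².
n₁ = 1.250 × 34.08 = 42.6.
Round up: n₁ = 43, giving n₂ = 4 × 43 = 172.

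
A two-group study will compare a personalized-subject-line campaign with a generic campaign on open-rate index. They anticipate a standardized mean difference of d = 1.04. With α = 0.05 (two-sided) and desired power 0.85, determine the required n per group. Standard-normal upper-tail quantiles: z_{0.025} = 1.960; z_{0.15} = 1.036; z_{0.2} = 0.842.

n = 17 per group

For two independent groups with equal n: n = 2·((z_{α/2} + z_β) / d)².
z_{α/2} + z_β = 1.960 + 1.036 = 2.996.
n = 2 × (2.996 / 1.04)² = 2 × 2.881² = 2 × 8.30 = 16.6.
Round up to the next whole participant.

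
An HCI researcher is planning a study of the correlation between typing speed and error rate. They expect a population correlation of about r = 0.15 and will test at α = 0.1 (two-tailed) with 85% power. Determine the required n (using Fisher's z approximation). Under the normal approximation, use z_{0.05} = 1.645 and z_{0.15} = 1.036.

n = 318

Fisher's z: C = ½·ln((1+r)/(1−r)) = ½·ln(1.3529) = 0.1511.
n = ((z_{α/2} + z_β)/C)² + 3.
(1.645 + 1.036) / 0.1511 = 2.681 / 0.1511 = 17.743.
n = 17.743² + 3 = 314.82 + 3 = 317.8.
Round up.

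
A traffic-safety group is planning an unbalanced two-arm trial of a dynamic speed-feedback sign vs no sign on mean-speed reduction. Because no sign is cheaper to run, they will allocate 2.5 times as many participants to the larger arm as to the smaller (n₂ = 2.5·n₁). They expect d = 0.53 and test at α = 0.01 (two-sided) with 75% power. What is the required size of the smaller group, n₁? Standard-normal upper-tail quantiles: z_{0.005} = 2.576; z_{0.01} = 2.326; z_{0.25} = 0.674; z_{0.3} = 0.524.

With allocation ratio k = n₂/n₁ = 2.5, Var(x̄₁−x̄₂) = σ²(1/n₁ + 1/(k·n₁)) = σ²·(k+1)/(k·n₁).
So n₁ = (1 + 1/k)·((z_{α/2} + z_β)/d)² = 1.400 × (3.250/0.53)².
n₁ = 1.400 × 37.60 = 52.6.
Round up: n₁ = 53, giving n₂ = ⌈2.5 × 53⌉ = ⌈132.5⌉ = 133.

n₁ = 53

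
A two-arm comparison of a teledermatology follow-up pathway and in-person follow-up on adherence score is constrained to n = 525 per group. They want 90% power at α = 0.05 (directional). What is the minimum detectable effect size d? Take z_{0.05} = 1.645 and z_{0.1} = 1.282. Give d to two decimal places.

For two independent groups of n = 525 each: d_min = (z_{α} + z_β)·√(2/n).
z-sum = 1.645 + 1.282 = 2.927.
d_min = 2.927 × √(2/525) = 2.927 × 0.0617 = 0.181.

d_min ≈ 0.18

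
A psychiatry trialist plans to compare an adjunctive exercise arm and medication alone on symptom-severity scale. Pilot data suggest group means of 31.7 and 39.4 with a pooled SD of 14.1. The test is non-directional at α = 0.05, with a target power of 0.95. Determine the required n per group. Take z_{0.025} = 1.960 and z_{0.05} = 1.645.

Cohen's d = |M₁ − M₂| / SD_pooled = |31.7 − 39.4| / 14.1 = 7.7 / 14.1 = 0.546.
For two independent groups with equal n: n = 2·((z_{α/2} + z_β) / d)².
z_{α/2} + z_β = 1.960 + 1.645 = 3.605.
n = 2 × (3.605 / 0.546)² = 2 × 6.603² = 2 × 43.59 = 87.2.
Round up to the next whole participant.

n = 88 per group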